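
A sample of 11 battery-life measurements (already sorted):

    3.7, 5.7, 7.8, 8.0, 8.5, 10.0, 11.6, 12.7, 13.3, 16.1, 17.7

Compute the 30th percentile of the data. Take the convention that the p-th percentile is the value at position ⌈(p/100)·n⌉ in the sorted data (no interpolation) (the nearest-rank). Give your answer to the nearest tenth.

8.0

n = 11.
Position = ⌈30/100 · 11⌉ = ⌈3.3⌉ = 4.
The value at rank 4 is 8.0.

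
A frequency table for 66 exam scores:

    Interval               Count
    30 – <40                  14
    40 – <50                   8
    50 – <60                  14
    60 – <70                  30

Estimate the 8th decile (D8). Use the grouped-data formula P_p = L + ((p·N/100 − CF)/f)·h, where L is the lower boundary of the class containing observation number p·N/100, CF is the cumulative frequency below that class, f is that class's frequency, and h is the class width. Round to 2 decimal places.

65.60

N = 66; target position k = 80/100 · 66 = 52.8.
Cumulative frequencies: 14, 22, 36, 66.
Observation 52.8 falls in the class 60 – <70.
L = 60, CF = 36, f = 30, h = 10.
P80 = 60 + ((52.8 − 36)/30)·10 = 60 + 5.6 = 65.6.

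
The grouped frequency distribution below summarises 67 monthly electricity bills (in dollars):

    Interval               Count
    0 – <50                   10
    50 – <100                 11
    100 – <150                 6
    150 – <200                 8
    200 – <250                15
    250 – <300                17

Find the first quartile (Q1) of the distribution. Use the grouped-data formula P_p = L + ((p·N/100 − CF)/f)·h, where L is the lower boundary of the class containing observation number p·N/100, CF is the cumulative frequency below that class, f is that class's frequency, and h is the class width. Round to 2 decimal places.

N = 67; target position k = 25/100 · 67 = 16.75.
Cumulative frequencies: 10, 21, 27, 35, 50, 67.
Observation 16.75 falls in the class 50 – <100.
L = 50, CF = 10, f = 11, h = 50.
P25 = 50 + ((16.75 − 10)/11)·50 = 50 + 30.6818 = 80.6818.

80.68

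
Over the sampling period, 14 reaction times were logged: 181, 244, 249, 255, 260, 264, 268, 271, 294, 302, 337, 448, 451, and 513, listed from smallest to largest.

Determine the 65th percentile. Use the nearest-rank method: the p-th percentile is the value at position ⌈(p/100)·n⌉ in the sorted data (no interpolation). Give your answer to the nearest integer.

n = 14.
Position = ⌈65/100 · 14⌉ = ⌈9.1⌉ = 10.
The value at rank 10 is 302.

302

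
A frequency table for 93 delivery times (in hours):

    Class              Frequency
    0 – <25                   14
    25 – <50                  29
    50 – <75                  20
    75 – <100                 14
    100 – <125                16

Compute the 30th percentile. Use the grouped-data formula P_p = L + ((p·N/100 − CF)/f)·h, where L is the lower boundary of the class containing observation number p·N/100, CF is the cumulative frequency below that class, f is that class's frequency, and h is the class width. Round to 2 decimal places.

36.98

N = 93; target position k = 30/100 · 93 = 27.9.
Cumulative frequencies: 14, 43, 63, 77, 93.
Observation 27.9 falls in the class 25 – <50.
L = 25, CF = 14, f = 29, h = 25.
P30 = 25 + ((27.9 − 14)/29)·25 = 25 + 11.9828 = 36.9828.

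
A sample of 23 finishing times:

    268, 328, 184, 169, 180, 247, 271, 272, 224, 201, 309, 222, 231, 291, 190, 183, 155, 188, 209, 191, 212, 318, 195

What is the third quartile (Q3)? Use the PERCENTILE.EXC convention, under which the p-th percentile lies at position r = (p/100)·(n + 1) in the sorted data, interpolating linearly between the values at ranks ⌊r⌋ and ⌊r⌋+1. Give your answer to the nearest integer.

271

Sorted: 155, 169, 180, 183, 184, 188, 190, 191, 195, 201, 209, 212, 222, 224, 231, 247, 268, 271, 272, 291, 309, 318, 328.
n = 23.
r = (75/100)·(23 + 1) = 18.
r is an integer, so P75 is the value at rank 18: 271.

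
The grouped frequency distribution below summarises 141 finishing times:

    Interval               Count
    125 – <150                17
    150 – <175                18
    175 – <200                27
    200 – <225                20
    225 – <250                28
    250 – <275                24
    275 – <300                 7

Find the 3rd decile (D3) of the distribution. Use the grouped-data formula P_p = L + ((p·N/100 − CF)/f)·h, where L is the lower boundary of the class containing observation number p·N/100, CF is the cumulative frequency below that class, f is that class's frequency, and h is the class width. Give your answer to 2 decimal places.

181.76

N = 141; target position k = 30/100 · 141 = 42.3.
Cumulative frequencies: 17, 35, 62, 82, 110, 134, 141.
Observation 42.3 falls in the class 175 – <200.
L = 175, CF = 35, f = 27, h = 25.
P30 = 175 + ((42.3 − 35)/27)·25 = 175 + 6.75926 = 181.759.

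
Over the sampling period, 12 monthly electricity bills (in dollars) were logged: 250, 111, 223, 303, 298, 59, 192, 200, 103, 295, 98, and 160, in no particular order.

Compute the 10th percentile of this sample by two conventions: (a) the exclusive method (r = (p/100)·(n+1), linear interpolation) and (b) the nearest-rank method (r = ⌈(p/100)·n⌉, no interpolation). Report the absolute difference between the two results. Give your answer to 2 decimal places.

Sorted: 59, 98, 103, 111, 160, 192, 200, 223, 250, 295, 298, 303.
n = 12.
(a) r = 1.3; between ranks 1 (59) and 2 (98): 70.7.
(b) the nearest-rank method: rank 2 → 98.
|70.7 − 98| = 27.3.

27.30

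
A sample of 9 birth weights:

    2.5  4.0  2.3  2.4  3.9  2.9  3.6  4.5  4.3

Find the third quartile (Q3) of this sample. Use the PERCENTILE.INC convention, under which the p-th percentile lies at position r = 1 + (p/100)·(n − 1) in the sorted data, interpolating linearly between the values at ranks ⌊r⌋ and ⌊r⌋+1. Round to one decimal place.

Sorted: 2.3, 2.4, 2.5, 2.9, 3.6, 3.9, 4.0, 4.3, 4.5.
n = 9.
r = 1 + (75/100)·(9 − 1) = 1 + 6 = 7.
r is an integer, so P75 is the value at rank 7: 4.0.

4.0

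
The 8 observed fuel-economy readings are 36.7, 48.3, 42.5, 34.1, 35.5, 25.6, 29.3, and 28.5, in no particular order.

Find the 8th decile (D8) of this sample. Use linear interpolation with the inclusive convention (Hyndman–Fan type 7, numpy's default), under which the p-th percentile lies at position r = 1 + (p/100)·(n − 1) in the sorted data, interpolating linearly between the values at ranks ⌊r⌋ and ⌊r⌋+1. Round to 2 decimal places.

Sorted: 25.6, 28.5, 29.3, 34.1, 35.5, 36.7, 42.5, 48.3.
n = 8.
r = 1 + (80/100)·(8 − 1) = 1 + 5.6 = 6.6.
Rank 6 is 36.7 and rank 7 is 42.5.
Interpolate: 36.7 + 0.6·(42.5 − 36.7) = 36.7 + 0.6·5.8 = 40.18.

40.18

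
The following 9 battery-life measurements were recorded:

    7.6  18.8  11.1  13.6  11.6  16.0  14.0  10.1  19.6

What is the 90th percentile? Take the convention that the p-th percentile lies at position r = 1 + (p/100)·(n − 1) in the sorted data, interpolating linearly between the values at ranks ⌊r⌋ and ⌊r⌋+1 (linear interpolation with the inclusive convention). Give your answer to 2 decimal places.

18.96

Sorted: 7.6, 10.1, 11.1, 11.6, 13.6, 14.0, 16.0, 18.8, 19.6.
n = 9.
r = 1 + (90/100)·(9 − 1) = 1 + 7.2 = 8.2.
Rank 8 is 18.8 and rank 9 is 19.6.
Interpolate: 18.8 + 0.2·(19.6 − 18.8) = 18.8 + 0.2·0.8 = 18.96.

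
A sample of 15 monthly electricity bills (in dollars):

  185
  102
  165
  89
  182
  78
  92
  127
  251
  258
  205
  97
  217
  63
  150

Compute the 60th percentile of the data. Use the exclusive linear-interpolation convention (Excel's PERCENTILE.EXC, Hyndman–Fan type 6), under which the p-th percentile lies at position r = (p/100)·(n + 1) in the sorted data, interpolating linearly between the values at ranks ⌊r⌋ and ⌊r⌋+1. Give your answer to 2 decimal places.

175.20

Sorted: 63, 78, 89, 92, 97, 102, 127, 150, 165, 182, 185, 205, 217, 251, 258.
n = 15.
r = (60/100)·(15 + 1) = 9.6.
Rank 9 is 165 and rank 10 is 182.
Interpolate: 165 + 0.6·(182 − 165) = 165 + 0.6·17 = 175.2.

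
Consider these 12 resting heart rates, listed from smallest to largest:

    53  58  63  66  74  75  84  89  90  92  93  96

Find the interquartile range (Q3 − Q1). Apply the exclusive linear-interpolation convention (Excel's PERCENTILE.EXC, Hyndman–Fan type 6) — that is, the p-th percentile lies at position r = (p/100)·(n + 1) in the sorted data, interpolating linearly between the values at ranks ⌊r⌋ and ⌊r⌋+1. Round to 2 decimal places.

27.75

n = 12.
P25: r = 3.25; ranks 3–4 are 63, 66; interpolating gives 63.75.
P75: r = 9.75; ranks 9–10 are 90, 92; interpolating gives 91.5.
Difference: 91.5 − 63.75 = 27.75.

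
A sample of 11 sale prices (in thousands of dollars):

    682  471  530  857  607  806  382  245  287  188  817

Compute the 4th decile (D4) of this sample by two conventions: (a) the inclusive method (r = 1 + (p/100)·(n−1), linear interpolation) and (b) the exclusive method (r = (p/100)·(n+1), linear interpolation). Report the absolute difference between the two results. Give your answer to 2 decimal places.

17.80

Sorted: 188, 245, 287, 382, 471, 530, 607, 682, 806, 817, 857.
n = 11.
(a) r = 5 → value at rank 5 = 471.
(b) r = 4.8; between ranks 4 (382) and 5 (471): 453.2.
|471 − 453.2| = 17.8.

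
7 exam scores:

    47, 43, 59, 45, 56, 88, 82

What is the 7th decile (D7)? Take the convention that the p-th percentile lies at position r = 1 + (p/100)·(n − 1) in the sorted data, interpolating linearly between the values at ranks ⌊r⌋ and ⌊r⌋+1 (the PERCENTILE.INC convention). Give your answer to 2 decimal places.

Sorted: 43, 45, 47, 56, 59, 82, 88.
n = 7.
r = 1 + (70/100)·(7 − 1) = 1 + 4.2 = 5.2.
Rank 5 is 59 and rank 6 is 82.
Interpolate: 59 + 0.2·(82 − 59) = 59 + 0.2·23 = 63.6.

63.60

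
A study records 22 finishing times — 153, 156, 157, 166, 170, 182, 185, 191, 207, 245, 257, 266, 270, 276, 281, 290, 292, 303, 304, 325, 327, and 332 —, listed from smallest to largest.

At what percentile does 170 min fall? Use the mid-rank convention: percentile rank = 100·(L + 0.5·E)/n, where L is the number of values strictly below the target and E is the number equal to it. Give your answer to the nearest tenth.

Count below 170: L = 4; count equal: E = 1; n = 22.
Percentile rank = 100·(4 + 0.5·1)/22 = 100·4.5/22 = 20.45.

20.5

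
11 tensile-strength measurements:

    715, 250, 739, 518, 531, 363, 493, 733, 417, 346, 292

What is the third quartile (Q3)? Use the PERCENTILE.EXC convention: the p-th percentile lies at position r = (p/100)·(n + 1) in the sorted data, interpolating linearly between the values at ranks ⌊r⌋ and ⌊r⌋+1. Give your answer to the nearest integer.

Sorted: 250, 292, 346, 363, 417, 493, 518, 531, 715, 733, 739.
n = 11.
r = (75/100)·(11 + 1) = 9.
r is an integer, so P75 is the value at rank 9: 715.

715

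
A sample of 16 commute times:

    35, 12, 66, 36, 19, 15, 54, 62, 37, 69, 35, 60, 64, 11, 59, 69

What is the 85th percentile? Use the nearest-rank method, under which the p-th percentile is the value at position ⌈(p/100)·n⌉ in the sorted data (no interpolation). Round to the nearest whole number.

66

Sorted: 11, 12, 15, 19, 35, 35, 36, 37, 54, 59, 60, 62, 64, 66, 69, 69.
n = 16.
Position = ⌈85/100 · 16⌉ = ⌈13.6⌉ = 14.
The value at rank 14 is 66.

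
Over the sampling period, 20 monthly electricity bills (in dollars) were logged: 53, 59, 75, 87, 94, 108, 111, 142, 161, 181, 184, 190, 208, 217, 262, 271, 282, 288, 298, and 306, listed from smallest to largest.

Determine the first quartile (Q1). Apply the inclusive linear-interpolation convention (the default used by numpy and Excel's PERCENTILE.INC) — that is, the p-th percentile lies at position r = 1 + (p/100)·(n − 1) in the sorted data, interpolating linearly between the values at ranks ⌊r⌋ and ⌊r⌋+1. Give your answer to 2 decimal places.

n = 20.
r = 1 + (25/100)·(20 − 1) = 1 + 4.75 = 5.75.
Rank 5 is 94 and rank 6 is 108.
Interpolate: 94 + 0.75·(108 − 94) = 94 + 0.75·14 = 104.5.

104.50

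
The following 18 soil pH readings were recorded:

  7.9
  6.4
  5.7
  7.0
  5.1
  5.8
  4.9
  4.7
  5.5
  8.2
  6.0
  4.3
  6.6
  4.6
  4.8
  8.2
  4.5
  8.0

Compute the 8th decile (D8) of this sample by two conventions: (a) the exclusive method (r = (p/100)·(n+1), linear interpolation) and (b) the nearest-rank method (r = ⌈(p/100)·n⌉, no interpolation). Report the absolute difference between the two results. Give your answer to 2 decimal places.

0.02

Sorted: 4.3, 4.5, 4.6, 4.7, 4.8, 4.9, 5.1, 5.5, 5.7, 5.8, 6.0, 6.4, 6.6, 7.0, 7.9, 8.0, 8.2, 8.2.
n = 18.
(a) r = 15.2; between ranks 15 (7.9) and 16 (8.0): 7.92.
(b) the nearest-rank method: rank 15 → 7.9.
|7.92 − 7.9| = 0.02.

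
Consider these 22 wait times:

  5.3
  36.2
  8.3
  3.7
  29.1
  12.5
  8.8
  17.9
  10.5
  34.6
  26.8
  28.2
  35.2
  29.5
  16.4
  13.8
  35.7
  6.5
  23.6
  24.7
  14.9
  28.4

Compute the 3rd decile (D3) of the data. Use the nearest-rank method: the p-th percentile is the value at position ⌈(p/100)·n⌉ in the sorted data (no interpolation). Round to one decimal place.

12.5

Sorted: 3.7, 5.3, 6.5, 8.3, 8.8, 10.5, 12.5, 13.8, 14.9, 16.4, 17.9, 23.6, 24.7, 26.8, 28.2, 28.4, 29.1, 29.5, 34.6, 35.2, 35.7, 36.2.
n = 22.
Position = ⌈30/100 · 22⌉ = ⌈6.6⌉ = 7.
The value at rank 7 is 12.5.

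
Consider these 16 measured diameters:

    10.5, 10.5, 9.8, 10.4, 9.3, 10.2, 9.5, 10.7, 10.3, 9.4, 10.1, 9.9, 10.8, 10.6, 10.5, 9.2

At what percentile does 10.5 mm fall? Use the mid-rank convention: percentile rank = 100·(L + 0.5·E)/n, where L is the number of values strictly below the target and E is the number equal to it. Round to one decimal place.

71.9

Sorted: 9.2, 9.3, 9.4, 9.5, 9.8, 9.9, 10.1, 10.2, 10.3, 10.4, 10.5, 10.5, 10.5, 10.6, 10.7, 10.8.
Count below 10.5: L = 10; count equal: E = 3; n = 16.
Percentile rank = 100·(10 + 0.5·3)/16 = 100·11.5/16 = 71.88.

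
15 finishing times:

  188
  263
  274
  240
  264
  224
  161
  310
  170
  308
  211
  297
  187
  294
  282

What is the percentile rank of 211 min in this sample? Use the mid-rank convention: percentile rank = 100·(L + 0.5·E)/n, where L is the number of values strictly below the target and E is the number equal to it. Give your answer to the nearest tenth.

Sorted: 161, 170, 187, 188, 211, 224, 240, 263, 264, 274, 282, 294, 297, 308, 310.
Count below 211: L = 4; count equal: E = 1; n = 15.
Percentile rank = 100·(4 + 0.5·1)/15 = 100·4.5/15 = 30.

30.0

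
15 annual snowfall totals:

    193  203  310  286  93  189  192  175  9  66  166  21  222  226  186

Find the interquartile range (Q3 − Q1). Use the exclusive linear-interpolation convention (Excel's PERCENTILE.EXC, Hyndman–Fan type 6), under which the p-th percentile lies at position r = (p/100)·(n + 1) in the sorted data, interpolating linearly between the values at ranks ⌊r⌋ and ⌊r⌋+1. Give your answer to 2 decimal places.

Sorted: 9, 21, 66, 93, 166, 175, 186, 189, 192, 193, 203, 222, 226, 286, 310.
n = 15.
P25: r = 4 (integer) → 93.
P75: r = 12 (integer) → 222.
Difference: 222 − 93 = 129.

129.00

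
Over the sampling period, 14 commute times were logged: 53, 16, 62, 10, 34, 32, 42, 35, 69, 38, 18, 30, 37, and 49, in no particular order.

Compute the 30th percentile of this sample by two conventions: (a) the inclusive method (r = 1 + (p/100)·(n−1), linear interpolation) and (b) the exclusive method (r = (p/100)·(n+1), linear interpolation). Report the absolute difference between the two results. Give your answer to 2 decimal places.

0.80

Sorted: 10, 16, 18, 30, 32, 34, 35, 37, 38, 42, 49, 53, 62, 69.
n = 14.
(a) r = 4.9; between ranks 4 (30) and 5 (32): 31.8.
(b) r = 4.5; between ranks 4 (30) and 5 (32): 31.
|31.8 − 31| = 0.8.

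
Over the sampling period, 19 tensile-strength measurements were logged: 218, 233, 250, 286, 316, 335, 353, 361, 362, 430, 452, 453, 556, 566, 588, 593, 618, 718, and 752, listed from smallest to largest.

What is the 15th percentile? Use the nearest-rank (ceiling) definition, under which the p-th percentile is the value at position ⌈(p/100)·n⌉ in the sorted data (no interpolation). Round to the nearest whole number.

n = 19.
Position = ⌈15/100 · 19⌉ = ⌈2.85⌉ = 3.
The value at rank 3 is 250.

250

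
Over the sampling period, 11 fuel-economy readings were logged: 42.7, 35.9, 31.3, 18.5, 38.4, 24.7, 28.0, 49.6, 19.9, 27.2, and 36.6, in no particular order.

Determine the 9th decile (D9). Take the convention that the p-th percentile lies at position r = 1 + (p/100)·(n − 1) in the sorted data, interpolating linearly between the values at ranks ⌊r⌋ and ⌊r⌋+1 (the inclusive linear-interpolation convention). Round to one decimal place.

Sorted: 18.5, 19.9, 24.7, 27.2, 28.0, 31.3, 35.9, 36.6, 38.4, 42.7, 49.6.
n = 11.
r = 1 + (90/100)·(11 − 1) = 1 + 9 = 10.
r is an integer, so P90 is the value at rank 10: 42.7.

42.7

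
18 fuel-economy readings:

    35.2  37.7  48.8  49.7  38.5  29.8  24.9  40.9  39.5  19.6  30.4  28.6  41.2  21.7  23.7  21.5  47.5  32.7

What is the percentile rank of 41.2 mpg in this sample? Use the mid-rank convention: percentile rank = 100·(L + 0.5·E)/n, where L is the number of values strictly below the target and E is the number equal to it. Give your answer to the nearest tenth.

80.6

Sorted: 19.6, 21.5, 21.7, 23.7, 24.9, 28.6, 29.8, 30.4, 32.7, 35.2, 37.7, 38.5, 39.5, 40.9, 41.2, 47.5, 48.8, 49.7.
Count below 41.2: L = 14; count equal: E = 1; n = 18.
Percentile rank = 100·(14 + 0.5·1)/18 = 100·14.5/18 = 80.56.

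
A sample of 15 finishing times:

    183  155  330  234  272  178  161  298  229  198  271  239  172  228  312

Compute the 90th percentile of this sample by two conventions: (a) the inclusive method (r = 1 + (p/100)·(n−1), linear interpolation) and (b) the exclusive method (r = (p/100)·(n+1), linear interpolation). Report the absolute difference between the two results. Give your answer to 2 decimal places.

Sorted: 155, 161, 172, 178, 183, 198, 228, 229, 234, 239, 271, 272, 298, 312, 330.
n = 15.
(a) r = 13.6; between ranks 13 (298) and 14 (312): 306.4.
(b) r = 14.4; between ranks 14 (312) and 15 (330): 319.2.
|306.4 − 319.2| = 12.8.

12.80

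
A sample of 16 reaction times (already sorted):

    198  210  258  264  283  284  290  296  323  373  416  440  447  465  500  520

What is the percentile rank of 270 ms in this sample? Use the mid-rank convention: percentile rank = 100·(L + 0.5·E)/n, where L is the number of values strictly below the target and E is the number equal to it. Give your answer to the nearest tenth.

Count below 270: L = 4; count equal: E = 0; n = 16.
Percentile rank = 100·(4 + 0.5·0)/16 = 100·4/16 = 25.

25.0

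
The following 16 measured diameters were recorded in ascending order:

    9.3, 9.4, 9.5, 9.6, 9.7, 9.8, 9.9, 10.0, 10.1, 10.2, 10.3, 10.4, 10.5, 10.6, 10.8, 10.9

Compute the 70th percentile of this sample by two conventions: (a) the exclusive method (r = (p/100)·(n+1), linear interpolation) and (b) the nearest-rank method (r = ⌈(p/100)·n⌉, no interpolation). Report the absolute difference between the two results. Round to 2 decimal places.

0.01

n = 16.
(a) r = 11.9; between ranks 11 (10.3) and 12 (10.4): 10.39.
(b) the nearest-rank method: rank 12 → 10.4.
|10.39 − 10.4| = 0.01.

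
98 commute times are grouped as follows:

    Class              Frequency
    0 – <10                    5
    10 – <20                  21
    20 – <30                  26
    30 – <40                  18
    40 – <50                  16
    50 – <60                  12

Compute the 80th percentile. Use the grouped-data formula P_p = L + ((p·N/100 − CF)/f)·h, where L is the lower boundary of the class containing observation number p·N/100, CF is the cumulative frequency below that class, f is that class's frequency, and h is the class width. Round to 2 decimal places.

45.25

N = 98; target position k = 80/100 · 98 = 78.4.
Cumulative frequencies: 5, 26, 52, 70, 86, 98.
Observation 78.4 falls in the class 40 – <50.
L = 40, CF = 70, f = 16, h = 10.
P80 = 40 + ((78.4 − 70)/16)·10 = 40 + 5.25 = 45.25.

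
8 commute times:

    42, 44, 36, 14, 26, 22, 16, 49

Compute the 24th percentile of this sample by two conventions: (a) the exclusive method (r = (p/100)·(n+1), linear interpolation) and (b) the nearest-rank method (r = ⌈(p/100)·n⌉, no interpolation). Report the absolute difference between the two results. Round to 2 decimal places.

Sorted: 14, 16, 22, 26, 36, 42, 44, 49.
n = 8.
(a) r = 2.16; between ranks 2 (16) and 3 (22): 16.96.
(b) the nearest-rank method: rank 2 → 16.
|16.96 − 16| = 0.96.

0.96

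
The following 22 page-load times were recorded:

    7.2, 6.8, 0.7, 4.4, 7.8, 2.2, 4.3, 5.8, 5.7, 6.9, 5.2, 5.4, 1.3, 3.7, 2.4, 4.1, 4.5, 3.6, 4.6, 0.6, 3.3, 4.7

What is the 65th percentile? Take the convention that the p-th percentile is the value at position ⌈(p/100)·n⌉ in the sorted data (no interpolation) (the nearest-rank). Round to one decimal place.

Sorted: 0.6, 0.7, 1.3, 2.2, 2.4, 3.3, 3.6, 3.7, 4.1, 4.3, 4.4, 4.5, 4.6, 4.7, 5.2, 5.4, 5.7, 5.8, 6.8, 6.9, 7.2, 7.8.
n = 22.
Position = ⌈65/100 · 22⌉ = ⌈14.3⌉ = 15.
The value at rank 15 is 5.2.

5.2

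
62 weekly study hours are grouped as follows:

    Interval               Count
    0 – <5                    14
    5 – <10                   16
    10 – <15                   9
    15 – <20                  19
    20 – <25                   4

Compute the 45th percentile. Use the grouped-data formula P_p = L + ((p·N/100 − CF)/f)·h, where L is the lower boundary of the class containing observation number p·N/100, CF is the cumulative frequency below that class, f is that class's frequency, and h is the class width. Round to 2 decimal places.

9.34

N = 62; target position k = 45/100 · 62 = 27.9.
Cumulative frequencies: 14, 30, 39, 58, 62.
Observation 27.9 falls in the class 5 – <10.
L = 5, CF = 14, f = 16, h = 5.
P45 = 5 + ((27.9 − 14)/16)·5 = 5 + 4.34375 = 9.34375.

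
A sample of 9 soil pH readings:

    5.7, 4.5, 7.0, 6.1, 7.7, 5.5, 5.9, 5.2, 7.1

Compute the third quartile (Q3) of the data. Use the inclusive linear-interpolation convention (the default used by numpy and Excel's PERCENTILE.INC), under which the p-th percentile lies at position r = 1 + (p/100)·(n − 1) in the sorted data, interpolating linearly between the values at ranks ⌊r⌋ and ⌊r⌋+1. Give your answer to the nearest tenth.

Sorted: 4.5, 5.2, 5.5, 5.7, 5.9, 6.1, 7.0, 7.1, 7.7.
n = 9.
r = 1 + (75/100)·(9 − 1) = 1 + 6 = 7.
r is an integer, so P75 is the value at rank 7: 7.0.

7.0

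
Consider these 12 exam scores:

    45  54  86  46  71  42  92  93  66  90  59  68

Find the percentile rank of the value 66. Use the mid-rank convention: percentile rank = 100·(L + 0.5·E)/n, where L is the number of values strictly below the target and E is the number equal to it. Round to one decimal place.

Sorted: 42, 45, 46, 54, 59, 66, 68, 71, 86, 90, 92, 93.
Count below 66: L = 5; count equal: E = 1; n = 12.
Percentile rank = 100·(5 + 0.5·1)/12 = 100·5.5/12 = 45.83.

45.8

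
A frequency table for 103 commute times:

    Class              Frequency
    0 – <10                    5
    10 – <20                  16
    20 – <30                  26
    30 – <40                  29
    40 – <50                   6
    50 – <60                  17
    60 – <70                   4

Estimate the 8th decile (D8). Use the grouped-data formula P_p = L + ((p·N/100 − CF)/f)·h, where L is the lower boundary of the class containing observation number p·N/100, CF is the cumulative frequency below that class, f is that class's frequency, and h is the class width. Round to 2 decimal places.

50.24

N = 103; target position k = 80/100 · 103 = 82.4.
Cumulative frequencies: 5, 21, 47, 76, 82, 99, 103.
Observation 82.4 falls in the class 50 – <60.
L = 50, CF = 82, f = 17, h = 10.
P80 = 50 + ((82.4 − 82)/17)·10 = 50 + 0.235294 = 50.2353.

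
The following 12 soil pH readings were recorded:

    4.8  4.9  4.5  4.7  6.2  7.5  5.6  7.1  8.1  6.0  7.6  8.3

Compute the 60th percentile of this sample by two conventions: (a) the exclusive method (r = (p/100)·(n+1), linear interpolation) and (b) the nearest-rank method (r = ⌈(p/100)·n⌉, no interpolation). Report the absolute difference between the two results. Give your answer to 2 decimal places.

Sorted: 4.5, 4.7, 4.8, 4.9, 5.6, 6.0, 6.2, 7.1, 7.5, 7.6, 8.1, 8.3.
n = 12.
(a) r = 7.8; between ranks 7 (6.2) and 8 (7.1): 6.92.
(b) the nearest-rank method: rank 8 → 7.1.
|6.92 − 7.1| = 0.18.

0.18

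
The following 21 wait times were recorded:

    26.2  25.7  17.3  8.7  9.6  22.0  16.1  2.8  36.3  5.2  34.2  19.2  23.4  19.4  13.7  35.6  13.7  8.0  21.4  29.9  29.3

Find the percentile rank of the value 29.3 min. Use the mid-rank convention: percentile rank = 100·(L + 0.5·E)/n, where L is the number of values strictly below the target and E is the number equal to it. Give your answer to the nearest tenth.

78.6

Sorted: 2.8, 5.2, 8.0, 8.7, 9.6, 13.7, 13.7, 16.1, 17.3, 19.2, 19.4, 21.4, 22.0, 23.4, 25.7, 26.2, 29.3, 29.9, 34.2, 35.6, 36.3.
Count below 29.3: L = 16; count equal: E = 1; n = 21.
Percentile rank = 100·(16 + 0.5·1)/21 = 100·16.5/21 = 78.57.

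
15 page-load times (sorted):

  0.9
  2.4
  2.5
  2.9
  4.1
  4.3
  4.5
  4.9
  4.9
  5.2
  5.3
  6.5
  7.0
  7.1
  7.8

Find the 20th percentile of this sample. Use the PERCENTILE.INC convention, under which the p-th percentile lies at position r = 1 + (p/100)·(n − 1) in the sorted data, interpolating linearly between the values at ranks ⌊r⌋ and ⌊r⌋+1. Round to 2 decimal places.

n = 15.
r = 1 + (20/100)·(15 − 1) = 1 + 2.8 = 3.8.
Rank 3 is 2.5 and rank 4 is 2.9.
Interpolate: 2.5 + 0.8·(2.9 − 2.5) = 2.5 + 0.8·0.4 = 2.82.

2.82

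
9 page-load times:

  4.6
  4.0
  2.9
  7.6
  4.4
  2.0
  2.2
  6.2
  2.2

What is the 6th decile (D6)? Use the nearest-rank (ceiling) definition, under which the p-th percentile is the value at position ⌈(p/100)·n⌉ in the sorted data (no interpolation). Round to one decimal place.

Sorted: 2.0, 2.2, 2.2, 2.9, 4.0, 4.4, 4.6, 6.2, 7.6.
n = 9.
Position = ⌈60/100 · 9⌉ = ⌈5.4⌉ = 6.
The value at rank 6 is 4.4.

4.4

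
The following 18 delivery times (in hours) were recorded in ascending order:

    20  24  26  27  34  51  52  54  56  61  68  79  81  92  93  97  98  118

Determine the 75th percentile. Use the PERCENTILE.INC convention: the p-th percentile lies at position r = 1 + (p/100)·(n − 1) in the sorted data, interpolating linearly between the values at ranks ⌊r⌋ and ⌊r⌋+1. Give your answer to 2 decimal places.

n = 18.
r = 1 + (75/100)·(18 − 1) = 1 + 12.75 = 13.75.
Rank 13 is 81 and rank 14 is 92.
Interpolate: 81 + 0.75·(92 − 81) = 81 + 0.75·11 = 89.25.

89.25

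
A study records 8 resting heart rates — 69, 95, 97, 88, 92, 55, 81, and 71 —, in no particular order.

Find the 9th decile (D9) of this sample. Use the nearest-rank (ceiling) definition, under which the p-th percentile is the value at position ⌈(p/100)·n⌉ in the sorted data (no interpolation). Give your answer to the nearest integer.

97

Sorted: 55, 69, 71, 81, 88, 92, 95, 97.
n = 8.
Position = ⌈90/100 · 8⌉ = ⌈7.2⌉ = 8.
The value at rank 8 is 97.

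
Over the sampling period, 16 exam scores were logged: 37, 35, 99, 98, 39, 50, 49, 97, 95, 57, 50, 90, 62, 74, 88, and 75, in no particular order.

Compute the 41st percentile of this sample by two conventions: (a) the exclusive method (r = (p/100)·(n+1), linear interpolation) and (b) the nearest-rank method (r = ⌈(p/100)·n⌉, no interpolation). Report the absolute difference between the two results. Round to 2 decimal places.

0.21

Sorted: 35, 37, 39, 49, 50, 50, 57, 62, 74, 75, 88, 90, 95, 97, 98, 99.
n = 16.
(a) r = 6.97; between ranks 6 (50) and 7 (57): 56.79.
(b) the nearest-rank method: rank 7 → 57.
|56.79 − 57| = 0.21.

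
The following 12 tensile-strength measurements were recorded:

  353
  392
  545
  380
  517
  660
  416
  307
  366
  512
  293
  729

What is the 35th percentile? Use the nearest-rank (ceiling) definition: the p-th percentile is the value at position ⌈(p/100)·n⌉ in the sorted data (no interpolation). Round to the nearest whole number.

Sorted: 293, 307, 353, 366, 380, 392, 416, 512, 517, 545, 660, 729.
n = 12.
Position = ⌈35/100 · 12⌉ = ⌈4.2⌉ = 5.
The value at rank 5 is 380.

380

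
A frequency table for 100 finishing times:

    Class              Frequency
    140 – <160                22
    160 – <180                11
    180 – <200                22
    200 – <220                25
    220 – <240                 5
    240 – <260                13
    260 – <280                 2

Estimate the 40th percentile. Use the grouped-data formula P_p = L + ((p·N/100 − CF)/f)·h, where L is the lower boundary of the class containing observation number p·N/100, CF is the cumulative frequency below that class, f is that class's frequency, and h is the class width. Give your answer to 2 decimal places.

186.36

N = 100; target position k = 40/100 · 100 = 40.
Cumulative frequencies: 22, 33, 55, 80, 85, 98, 100.
Observation 40 falls in the class 180 – <200.
L = 180, CF = 33, f = 22, h = 20.
P40 = 180 + ((40 − 33)/22)·20 = 180 + 6.36364 = 186.364.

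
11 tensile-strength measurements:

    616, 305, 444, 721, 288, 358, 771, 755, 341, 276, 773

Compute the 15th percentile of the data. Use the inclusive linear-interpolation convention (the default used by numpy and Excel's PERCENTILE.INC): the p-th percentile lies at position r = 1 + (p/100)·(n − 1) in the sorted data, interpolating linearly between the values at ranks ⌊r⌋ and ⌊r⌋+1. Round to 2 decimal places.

296.50

Sorted: 276, 288, 305, 341, 358, 444, 616, 721, 755, 771, 773.
n = 11.
r = 1 + (15/100)·(11 − 1) = 1 + 1.5 = 2.5.
Rank 2 is 288 and rank 3 is 305.
Interpolate: 288 + 0.5·(305 − 288) = 288 + 0.5·17 = 296.5.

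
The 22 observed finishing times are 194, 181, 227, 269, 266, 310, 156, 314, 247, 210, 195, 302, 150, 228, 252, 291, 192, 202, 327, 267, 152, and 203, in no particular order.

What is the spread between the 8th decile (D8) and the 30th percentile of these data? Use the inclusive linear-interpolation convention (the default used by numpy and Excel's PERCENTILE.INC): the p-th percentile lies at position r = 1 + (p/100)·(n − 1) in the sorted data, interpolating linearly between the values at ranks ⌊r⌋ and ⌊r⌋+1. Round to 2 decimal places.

89.50

Sorted: 150, 152, 156, 181, 192, 194, 195, 202, 203, 210, 227, 228, 247, 252, 266, 267, 269, 291, 302, 310, 314, 327.
n = 22.
P30: r = 7.3; ranks 7–8 are 195, 202; interpolating gives 197.1.
P80: r = 17.8; ranks 17–18 are 269, 291; interpolating gives 286.6.
Difference: 286.6 − 197.1 = 89.5.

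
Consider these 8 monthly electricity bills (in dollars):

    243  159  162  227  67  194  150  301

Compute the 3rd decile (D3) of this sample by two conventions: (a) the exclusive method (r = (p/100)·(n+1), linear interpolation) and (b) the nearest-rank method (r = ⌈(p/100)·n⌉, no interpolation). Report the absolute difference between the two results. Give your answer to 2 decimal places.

Sorted: 67, 150, 159, 162, 194, 227, 243, 301.
n = 8.
(a) r = 2.7; between ranks 2 (150) and 3 (159): 156.3.
(b) the nearest-rank method: rank 3 → 159.
|156.3 − 159| = 2.7.

2.70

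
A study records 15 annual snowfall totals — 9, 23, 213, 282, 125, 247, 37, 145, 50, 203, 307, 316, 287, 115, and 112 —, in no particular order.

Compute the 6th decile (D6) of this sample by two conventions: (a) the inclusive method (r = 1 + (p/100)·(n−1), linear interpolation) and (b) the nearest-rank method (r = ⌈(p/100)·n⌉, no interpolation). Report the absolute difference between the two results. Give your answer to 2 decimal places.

Sorted: 9, 23, 37, 50, 112, 115, 125, 145, 203, 213, 247, 282, 287, 307, 316.
n = 15.
(a) r = 9.4; between ranks 9 (203) and 10 (213): 207.
(b) the nearest-rank method: rank 9 → 203.
|207 − 203| = 4.

4.00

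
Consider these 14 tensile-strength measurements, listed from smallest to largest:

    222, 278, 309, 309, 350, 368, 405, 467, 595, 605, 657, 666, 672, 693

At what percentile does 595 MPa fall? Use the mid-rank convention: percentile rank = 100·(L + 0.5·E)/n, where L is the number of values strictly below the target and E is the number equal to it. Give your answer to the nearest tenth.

Count below 595: L = 8; count equal: E = 1; n = 14.
Percentile rank = 100·(8 + 0.5·1)/14 = 100·8.5/14 = 60.71.

60.7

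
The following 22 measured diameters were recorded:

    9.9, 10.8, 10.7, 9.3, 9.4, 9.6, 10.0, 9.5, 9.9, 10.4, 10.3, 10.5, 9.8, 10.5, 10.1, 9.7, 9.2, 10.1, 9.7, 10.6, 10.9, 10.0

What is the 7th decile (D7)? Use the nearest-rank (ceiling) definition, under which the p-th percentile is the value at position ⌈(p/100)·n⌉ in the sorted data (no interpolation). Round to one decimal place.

Sorted: 9.2, 9.3, 9.4, 9.5, 9.6, 9.7, 9.7, 9.8, 9.9, 9.9, 10.0, 10.0, 10.1, 10.1, 10.3, 10.4, 10.5, 10.5, 10.6, 10.7, 10.8, 10.9.
n = 22.
Position = ⌈70/100 · 22⌉ = ⌈15.4⌉ = 16.
The value at rank 16 is 10.4.

10.4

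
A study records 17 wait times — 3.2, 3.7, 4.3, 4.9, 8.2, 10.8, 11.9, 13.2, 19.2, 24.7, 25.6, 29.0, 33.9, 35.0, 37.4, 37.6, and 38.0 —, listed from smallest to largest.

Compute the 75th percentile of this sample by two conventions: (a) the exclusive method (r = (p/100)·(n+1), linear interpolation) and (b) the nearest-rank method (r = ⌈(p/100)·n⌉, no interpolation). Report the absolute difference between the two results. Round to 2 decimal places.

0.55

n = 17.
(a) r = 13.5; between ranks 13 (33.9) and 14 (35.0): 34.45.
(b) the nearest-rank method: rank 13 → 33.9.
|34.45 − 33.9| = 0.55.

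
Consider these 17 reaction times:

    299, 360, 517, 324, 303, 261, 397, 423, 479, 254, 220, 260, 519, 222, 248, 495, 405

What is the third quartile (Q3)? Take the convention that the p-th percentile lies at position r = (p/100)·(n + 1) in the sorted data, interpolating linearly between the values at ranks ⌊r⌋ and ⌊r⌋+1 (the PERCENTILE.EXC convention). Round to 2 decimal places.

451.00

Sorted: 220, 222, 248, 254, 260, 261, 299, 303, 324, 360, 397, 405, 423, 479, 495, 517, 519.
n = 17.
r = (75/100)·(17 + 1) = 13.5.
Rank 13 is 423 and rank 14 is 479.
Interpolate: 423 + 0.5·(479 − 423) = 423 + 0.5·56 = 451.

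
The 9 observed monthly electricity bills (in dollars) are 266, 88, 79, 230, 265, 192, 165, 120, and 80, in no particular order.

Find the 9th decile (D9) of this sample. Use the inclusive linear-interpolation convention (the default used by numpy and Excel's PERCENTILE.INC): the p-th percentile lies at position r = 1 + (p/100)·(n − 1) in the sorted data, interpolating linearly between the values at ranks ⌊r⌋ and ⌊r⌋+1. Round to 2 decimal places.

265.20

Sorted: 79, 80, 88, 120, 165, 192, 230, 265, 266.
n = 9.
r = 1 + (90/100)·(9 − 1) = 1 + 7.2 = 8.2.
Rank 8 is 265 and rank 9 is 266.
Interpolate: 265 + 0.2·(266 − 265) = 265 + 0.2·1 = 265.2.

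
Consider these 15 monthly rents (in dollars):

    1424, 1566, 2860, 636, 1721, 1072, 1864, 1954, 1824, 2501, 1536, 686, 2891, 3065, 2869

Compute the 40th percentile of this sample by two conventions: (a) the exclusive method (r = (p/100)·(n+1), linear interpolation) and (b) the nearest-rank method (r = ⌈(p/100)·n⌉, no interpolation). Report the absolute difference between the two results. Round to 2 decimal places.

Sorted: 636, 686, 1072, 1424, 1536, 1566, 1721, 1824, 1864, 1954, 2501, 2860, 2869, 2891, 3065.
n = 15.
(a) r = 6.4; between ranks 6 (1566) and 7 (1721): 1628.
(b) the nearest-rank method: rank 6 → 1566.
|1628 − 1566| = 62.

62.00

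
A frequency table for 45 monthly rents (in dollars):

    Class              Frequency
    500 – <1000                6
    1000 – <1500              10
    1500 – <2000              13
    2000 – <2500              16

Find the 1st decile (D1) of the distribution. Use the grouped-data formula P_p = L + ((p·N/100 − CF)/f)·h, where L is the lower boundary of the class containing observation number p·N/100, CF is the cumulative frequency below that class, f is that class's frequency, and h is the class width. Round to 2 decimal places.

875.00

N = 45; target position k = 10/100 · 45 = 4.5.
Cumulative frequencies: 6, 16, 29, 45.
Observation 4.5 falls in the class 500 – <1000.
L = 500, CF = 0, f = 6, h = 500.
P10 = 500 + ((4.5 − 0)/6)·500 = 500 + 375 = 875.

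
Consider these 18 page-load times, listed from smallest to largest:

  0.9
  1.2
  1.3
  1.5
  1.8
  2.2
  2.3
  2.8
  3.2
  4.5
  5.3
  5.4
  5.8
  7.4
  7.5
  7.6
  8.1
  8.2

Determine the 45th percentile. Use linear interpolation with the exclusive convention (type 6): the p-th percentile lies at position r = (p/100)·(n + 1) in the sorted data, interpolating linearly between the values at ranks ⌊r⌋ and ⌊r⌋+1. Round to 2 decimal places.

n = 18.
r = (45/100)·(18 + 1) = 8.55.
Rank 8 is 2.8 and rank 9 is 3.2.
Interpolate: 2.8 + 0.55·(3.2 − 2.8) = 2.8 + 0.55·0.4 = 3.02.

3.02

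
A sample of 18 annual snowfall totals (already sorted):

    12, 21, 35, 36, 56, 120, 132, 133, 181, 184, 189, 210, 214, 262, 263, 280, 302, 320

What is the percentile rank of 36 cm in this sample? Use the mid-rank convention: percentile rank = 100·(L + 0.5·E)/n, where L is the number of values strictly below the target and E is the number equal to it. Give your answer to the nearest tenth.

Count below 36: L = 3; count equal: E = 1; n = 18.
Percentile rank = 100·(3 + 0.5·1)/18 = 100·3.5/18 = 19.44.

19.4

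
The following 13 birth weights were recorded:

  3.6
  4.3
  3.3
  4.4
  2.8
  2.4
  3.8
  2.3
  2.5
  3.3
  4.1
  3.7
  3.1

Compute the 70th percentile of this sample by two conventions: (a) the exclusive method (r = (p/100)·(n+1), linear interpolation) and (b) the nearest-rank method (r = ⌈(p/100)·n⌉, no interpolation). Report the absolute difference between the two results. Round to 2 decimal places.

0.02

Sorted: 2.3, 2.4, 2.5, 2.8, 3.1, 3.3, 3.3, 3.6, 3.7, 3.8, 4.1, 4.3, 4.4.
n = 13.
(a) r = 9.8; between ranks 9 (3.7) and 10 (3.8): 3.78.
(b) the nearest-rank method: rank 10 → 3.8.
|3.78 − 3.8| = 0.02.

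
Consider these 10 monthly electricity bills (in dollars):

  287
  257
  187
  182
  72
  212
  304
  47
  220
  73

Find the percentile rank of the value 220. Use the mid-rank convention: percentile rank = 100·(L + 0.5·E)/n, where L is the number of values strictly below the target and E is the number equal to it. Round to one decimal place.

Sorted: 47, 72, 73, 182, 187, 212, 220, 257, 287, 304.
Count below 220: L = 6; count equal: E = 1; n = 10.
Percentile rank = 100·(6 + 0.5·1)/10 = 100·6.5/10 = 65.

65.0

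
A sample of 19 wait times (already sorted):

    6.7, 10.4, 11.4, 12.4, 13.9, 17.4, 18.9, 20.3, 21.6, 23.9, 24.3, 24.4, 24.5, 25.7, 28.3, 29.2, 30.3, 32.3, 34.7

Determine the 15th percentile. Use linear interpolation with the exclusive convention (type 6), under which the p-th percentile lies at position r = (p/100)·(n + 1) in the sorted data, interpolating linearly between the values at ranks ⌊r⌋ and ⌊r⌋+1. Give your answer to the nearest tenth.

11.4

n = 19.
r = (15/100)·(19 + 1) = 3.
r is an integer, so P15 is the value at rank 3: 11.4.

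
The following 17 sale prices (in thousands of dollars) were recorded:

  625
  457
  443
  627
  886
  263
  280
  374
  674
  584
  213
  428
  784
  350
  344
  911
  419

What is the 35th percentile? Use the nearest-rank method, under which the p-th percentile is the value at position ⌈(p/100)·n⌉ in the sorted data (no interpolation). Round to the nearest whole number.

374

Sorted: 213, 263, 280, 344, 350, 374, 419, 428, 443, 457, 584, 625, 627, 674, 784, 886, 911.
n = 17.
Position = ⌈35/100 · 17⌉ = ⌈5.95⌉ = 6.
The value at rank 6 is 374.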